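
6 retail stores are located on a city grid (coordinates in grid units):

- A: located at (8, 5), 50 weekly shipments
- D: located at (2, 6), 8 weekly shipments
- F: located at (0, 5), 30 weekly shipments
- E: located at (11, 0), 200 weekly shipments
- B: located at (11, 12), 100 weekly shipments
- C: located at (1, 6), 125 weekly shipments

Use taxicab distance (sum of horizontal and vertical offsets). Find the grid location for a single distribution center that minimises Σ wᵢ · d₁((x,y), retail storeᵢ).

Manhattan distance separates: Σwᵢ(|x−xᵢ|+|y−yᵢ|) = Σwᵢ|x−xᵢ| + Σwᵢ|y−yᵢ|, so x and y are optimised independently as 1-D weighted medians.
Total weight W = 513; half = 256.5.
x-coordinate, sorted with cumulative weight:
  x=0 (F, w=30) cum 30
  x=1 (C, w=125) cum 155
  x=2 (D, w=8) cum 163
  x=8 (A, w=50) cum 213
  x=11 (E, w=200) cum 413  ← median
  x=11 (B, w=100) cum 513
⇒ x* = 11
y-coordinate, sorted with cumulative weight:
  y=0 (E, w=200) cum 200
  y=5 (A, w=50) cum 250
  y=5 (F, w=30) cum 280  ← median
  y=6 (D, w=8) cum 288
  y=6 (C, w=125) cum 413
  y=12 (B, w=100) cum 513
⇒ y* = 5

(11, 5)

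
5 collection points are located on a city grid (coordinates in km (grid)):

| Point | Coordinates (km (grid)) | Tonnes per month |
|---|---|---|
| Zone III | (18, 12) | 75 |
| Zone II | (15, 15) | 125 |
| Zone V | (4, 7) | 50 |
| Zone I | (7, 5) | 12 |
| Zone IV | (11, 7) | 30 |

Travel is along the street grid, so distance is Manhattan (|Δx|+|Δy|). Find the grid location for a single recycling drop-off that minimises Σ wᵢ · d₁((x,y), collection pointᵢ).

Manhattan distance separates: Σwᵢ(|x−xᵢ|+|y−yᵢ|) = Σwᵢ|x−xᵢ| + Σwᵢ|y−yᵢ|, so x and y are optimised independently as 1-D weighted medians.
Total weight W = 292; half = 146.
x-coordinate, sorted with cumulative weight:
  x=4 (Zone V, w=50) cum 50
  x=7 (Zone I, w=12) cum 62
  x=11 (Zone IV, w=30) cum 92
  x=15 (Zone II, w=125) cum 217  ← median
  x=18 (Zone III, w=75) cum 292
⇒ x* = 15
y-coordinate, sorted with cumulative weight:
  y=5 (Zone I, w=12) cum 12
  y=7 (Zone V, w=50) cum 62
  y=7 (Zone IV, w=30) cum 92
  y=12 (Zone III, w=75) cum 167  ← median
  y=15 (Zone II, w=125) cum 292
⇒ y* = 12

(15, 12)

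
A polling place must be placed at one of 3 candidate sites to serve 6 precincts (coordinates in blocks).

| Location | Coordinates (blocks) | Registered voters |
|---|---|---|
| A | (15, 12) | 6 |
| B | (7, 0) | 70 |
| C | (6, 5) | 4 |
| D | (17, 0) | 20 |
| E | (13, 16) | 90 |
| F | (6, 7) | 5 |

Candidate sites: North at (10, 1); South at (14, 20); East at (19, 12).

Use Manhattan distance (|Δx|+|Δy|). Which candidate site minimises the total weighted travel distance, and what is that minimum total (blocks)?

North, total 2238 blocks

Total weighted distance at each candidate:
  North (10, 1): total = 2238
  South (14, 20): total = 3051
  East (19, 12): total = 3054
Minimum is at North with total 2238 blocks.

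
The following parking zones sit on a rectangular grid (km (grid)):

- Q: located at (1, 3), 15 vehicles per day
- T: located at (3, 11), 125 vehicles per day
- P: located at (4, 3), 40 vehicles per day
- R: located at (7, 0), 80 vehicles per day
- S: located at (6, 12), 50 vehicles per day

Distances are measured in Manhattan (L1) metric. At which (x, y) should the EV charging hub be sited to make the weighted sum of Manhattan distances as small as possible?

(4, 11)

Manhattan distance separates: Σwᵢ(|x−xᵢ|+|y−yᵢ|) = Σwᵢ|x−xᵢ| + Σwᵢ|y−yᵢ|, so x and y are optimised independently as 1-D weighted medians.
Total weight W = 310; half = 155.
x-coordinate, sorted with cumulative weight:
  x=1 (Q, w=15) cum 15
  x=3 (T, w=125) cum 140
  x=4 (P, w=40) cum 180  ← median
  x=6 (S, w=50) cum 230
  x=7 (R, w=80) cum 310
⇒ x* = 4
y-coordinate, sorted with cumulative weight:
  y=0 (R, w=80) cum 80
  y=3 (Q, w=15) cum 95
  y=3 (P, w=40) cum 135
  y=11 (T, w=125) cum 260  ← median
  y=12 (S, w=50) cum 310
⇒ y* = 11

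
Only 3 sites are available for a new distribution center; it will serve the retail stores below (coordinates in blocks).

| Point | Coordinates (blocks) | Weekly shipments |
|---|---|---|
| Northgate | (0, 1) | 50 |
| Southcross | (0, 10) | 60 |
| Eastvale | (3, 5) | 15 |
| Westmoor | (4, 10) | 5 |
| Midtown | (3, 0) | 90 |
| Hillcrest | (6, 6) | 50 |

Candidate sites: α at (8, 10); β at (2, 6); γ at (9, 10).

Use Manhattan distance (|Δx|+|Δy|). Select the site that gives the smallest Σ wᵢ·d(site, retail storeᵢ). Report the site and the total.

β, total 1600 blocks

Total weighted distance at each candidate:
  α (8, 10): total = 3150
  β (2, 6): total = 1600
  γ (9, 10): total = 3420
Minimum is at β with total 1600 blocks.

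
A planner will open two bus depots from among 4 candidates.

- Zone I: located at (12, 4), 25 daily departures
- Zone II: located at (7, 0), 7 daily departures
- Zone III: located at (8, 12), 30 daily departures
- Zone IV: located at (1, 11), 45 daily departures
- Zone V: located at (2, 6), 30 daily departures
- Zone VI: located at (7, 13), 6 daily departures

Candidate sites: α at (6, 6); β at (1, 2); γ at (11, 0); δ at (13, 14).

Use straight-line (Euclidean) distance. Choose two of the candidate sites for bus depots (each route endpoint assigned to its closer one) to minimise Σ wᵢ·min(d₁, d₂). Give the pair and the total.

Evaluate every pair (each demand assigned to the nearer of the two):
  {α, γ}: total = 801.4
  {α, δ}: total = 836.9
  {α, β}: total = 871.1
  {β, δ}: total = 1022.3
  {β, γ}: total = 1101.1
  {γ, δ}: total = 1210.2
Best pair: {α, γ} with total 801.4.

{α, γ}, total 801.4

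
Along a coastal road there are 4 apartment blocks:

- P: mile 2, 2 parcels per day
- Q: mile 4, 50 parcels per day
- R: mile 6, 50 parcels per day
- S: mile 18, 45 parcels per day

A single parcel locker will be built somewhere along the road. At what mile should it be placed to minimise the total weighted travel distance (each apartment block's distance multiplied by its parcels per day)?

For a sum of weighted absolute distances on a line, the optimum is the weighted median (not the mean). Total weight W = 147; half-weight = 73.5.
Sort by position and accumulate weight:
  mile 2 (P, w=2) → cum 2
  mile 4 (Q, w=50) → cum 52
  mile 6 (R, w=50) → cum 102  ≥ 73.5 → median here
  mile 18 (S, w=45) → cum 147
Optimal location: mile 6.

x = 6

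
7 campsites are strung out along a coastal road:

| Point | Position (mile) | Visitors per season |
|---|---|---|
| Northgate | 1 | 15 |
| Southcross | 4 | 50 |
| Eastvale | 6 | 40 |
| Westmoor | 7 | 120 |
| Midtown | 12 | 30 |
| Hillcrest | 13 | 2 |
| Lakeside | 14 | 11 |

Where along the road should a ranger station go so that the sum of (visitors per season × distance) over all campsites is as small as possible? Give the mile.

x = 7

For a sum of weighted absolute distances on a line, the optimum is the weighted median (not the mean). Total weight W = 268; half-weight = 134.
Sort by position and accumulate weight:
  mile 1 (Northgate, w=15) → cum 15
  mile 4 (Southcross, w=50) → cum 65
  mile 6 (Eastvale, w=40) → cum 105
  mile 7 (Westmoor, w=120) → cum 225  ≥ 134 → median here
  mile 12 (Midtown, w=30) → cum 255
  mile 13 (Hillcrest, w=2) → cum 257
  mile 14 (Lakeside, w=11) → cum 268
Optimal location: mile 7.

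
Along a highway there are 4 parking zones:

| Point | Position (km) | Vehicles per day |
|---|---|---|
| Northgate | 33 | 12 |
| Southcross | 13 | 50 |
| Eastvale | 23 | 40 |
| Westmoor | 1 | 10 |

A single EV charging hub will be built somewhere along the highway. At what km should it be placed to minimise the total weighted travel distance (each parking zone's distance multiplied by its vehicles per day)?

For a sum of weighted absolute distances on a line, the optimum is the weighted median (not the mean). Total weight W = 112; half-weight = 56.
Sort by position and accumulate weight:
  km 1 (Westmoor, w=10) → cum 10
  km 13 (Southcross, w=50) → cum 60  ≥ 56 → median here
  km 23 (Eastvale, w=40) → cum 100
  km 33 (Northgate, w=12) → cum 112
Optimal location: km 13.

x = 13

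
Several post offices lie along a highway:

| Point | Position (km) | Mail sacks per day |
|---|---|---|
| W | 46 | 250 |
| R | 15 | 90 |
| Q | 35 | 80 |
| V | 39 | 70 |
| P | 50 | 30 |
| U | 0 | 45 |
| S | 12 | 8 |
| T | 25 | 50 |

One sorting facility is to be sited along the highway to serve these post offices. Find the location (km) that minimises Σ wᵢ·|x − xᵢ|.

x = 39

For a sum of weighted absolute distances on a line, the optimum is the weighted median (not the mean). Total weight W = 623; half-weight = 311.5.
Sort by position and accumulate weight:
  km 0 (U, w=45) → cum 45
  km 12 (S, w=8) → cum 53
  km 15 (R, w=90) → cum 143
  km 25 (T, w=50) → cum 193
  km 35 (Q, w=80) → cum 273
  km 39 (V, w=70) → cum 343  ≥ 311.5 → median here
  km 46 (W, w=250) → cum 593
  km 50 (P, w=30) → cum 623
Optimal location: km 39.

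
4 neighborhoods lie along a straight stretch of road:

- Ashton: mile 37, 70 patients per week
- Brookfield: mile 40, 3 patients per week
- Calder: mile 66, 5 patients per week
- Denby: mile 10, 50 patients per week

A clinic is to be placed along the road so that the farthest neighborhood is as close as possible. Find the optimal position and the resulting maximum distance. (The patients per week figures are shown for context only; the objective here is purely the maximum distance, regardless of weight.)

location 38, max distance 28

The 1-center on a line is the midpoint of the two extreme points: leftmost at 10, rightmost at 66.
Optimal location = (10 + 66)/2 = 38; maximum distance = (66 − 10)/2 = 28.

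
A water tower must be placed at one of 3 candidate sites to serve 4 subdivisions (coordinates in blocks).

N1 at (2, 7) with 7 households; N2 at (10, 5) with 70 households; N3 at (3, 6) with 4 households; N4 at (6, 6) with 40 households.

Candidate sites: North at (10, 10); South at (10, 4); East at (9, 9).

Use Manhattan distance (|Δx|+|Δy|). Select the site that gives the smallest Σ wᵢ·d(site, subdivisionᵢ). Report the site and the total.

South, total 423 blocks

Total weighted distance at each candidate:
  North (10, 10): total = 791
  South (10, 4): total = 423
  East (9, 9): total = 689
Minimum is at South with total 423 blocks.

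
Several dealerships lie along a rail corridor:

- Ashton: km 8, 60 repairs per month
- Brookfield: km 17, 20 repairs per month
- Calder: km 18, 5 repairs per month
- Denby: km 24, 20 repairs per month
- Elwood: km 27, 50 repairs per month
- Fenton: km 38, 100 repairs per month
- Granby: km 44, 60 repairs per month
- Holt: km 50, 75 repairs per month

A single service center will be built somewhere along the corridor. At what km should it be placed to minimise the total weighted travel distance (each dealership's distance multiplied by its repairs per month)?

For a sum of weighted absolute distances on a line, the optimum is the weighted median (not the mean). Total weight W = 390; half-weight = 195.
Sort by position and accumulate weight:
  km 8 (Ashton, w=60) → cum 60
  km 17 (Brookfield, w=20) → cum 80
  km 18 (Calder, w=5) → cum 85
  km 24 (Denby, w=20) → cum 105
  km 27 (Elwood, w=50) → cum 155
  km 38 (Fenton, w=100) → cum 255  ≥ 195 → median here
  km 44 (Granby, w=60) → cum 315
  km 50 (Holt, w=75) → cum 390
Optimal location: km 38.

x = 38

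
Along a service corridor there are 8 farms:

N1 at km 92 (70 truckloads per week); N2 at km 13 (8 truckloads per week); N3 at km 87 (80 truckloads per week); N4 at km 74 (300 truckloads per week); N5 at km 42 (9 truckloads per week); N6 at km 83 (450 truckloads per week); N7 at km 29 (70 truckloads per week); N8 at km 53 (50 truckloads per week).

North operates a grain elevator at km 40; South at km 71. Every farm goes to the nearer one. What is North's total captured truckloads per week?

The indifferent point is the midpoint (40+71)/2 = 55.5; farms left of it (closer to North at 40) go to North, those right go to South.
  N2 at 13 (w=8) → North
  N7 at 29 (w=70) → North
  N5 at 42 (w=9) → North
  N8 at 53 (w=50) → North
  N4 at 74 (w=300) → South
  N6 at 83 (w=450) → South
  N3 at 87 (w=80) → South
  N1 at 92 (w=70) → South
North captures 137; South captures 900.

137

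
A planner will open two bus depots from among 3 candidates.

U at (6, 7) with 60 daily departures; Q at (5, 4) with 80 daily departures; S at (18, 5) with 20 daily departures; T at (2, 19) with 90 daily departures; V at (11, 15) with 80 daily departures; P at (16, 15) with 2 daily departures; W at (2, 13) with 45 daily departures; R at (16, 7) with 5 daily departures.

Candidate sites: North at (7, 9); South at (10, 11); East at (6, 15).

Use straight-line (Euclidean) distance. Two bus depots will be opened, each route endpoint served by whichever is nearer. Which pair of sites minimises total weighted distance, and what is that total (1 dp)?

{North, East}, total 1975.5

Evaluate every pair (each demand assigned to the nearer of the two):
  {North, East}: total = 1975.5
  {South, East}: total = 2318.3
  {North, South}: total = 2439.7
Best pair: {North, East} with total 1975.5.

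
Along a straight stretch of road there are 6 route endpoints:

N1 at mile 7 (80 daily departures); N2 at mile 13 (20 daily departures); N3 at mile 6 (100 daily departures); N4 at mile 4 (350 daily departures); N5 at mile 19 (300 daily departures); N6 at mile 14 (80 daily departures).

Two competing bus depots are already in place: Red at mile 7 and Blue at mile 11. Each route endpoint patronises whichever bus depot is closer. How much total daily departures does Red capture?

530

The indifferent point is the midpoint (7+11)/2 = 9; route endpoints left of it (closer to Red at 7) go to Red, those right go to Blue.
  N4 at 4 (w=350) → Red
  N3 at 6 (w=100) → Red
  N1 at 7 (w=80) → Red
  N2 at 13 (w=20) → Blue
  N6 at 14 (w=80) → Blue
  N5 at 19 (w=300) → Blue
Red captures 530; Blue captures 400.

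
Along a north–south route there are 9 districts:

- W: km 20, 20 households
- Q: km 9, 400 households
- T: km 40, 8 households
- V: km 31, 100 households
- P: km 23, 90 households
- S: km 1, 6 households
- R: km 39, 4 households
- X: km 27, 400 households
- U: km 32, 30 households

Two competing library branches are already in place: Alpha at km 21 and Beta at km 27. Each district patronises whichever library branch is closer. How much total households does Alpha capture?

The indifferent point is the midpoint (21+27)/2 = 24; districts left of it (closer to Alpha at 21) go to Alpha, those right go to Beta.
  S at 1 (w=6) → Alpha
  Q at 9 (w=400) → Alpha
  W at 20 (w=20) → Alpha
  P at 23 (w=90) → Alpha
  X at 27 (w=400) → Beta
  V at 31 (w=100) → Beta
  U at 32 (w=30) → Beta
  R at 39 (w=4) → Beta
  T at 40 (w=8) → Beta
Alpha captures 516; Beta captures 542.

516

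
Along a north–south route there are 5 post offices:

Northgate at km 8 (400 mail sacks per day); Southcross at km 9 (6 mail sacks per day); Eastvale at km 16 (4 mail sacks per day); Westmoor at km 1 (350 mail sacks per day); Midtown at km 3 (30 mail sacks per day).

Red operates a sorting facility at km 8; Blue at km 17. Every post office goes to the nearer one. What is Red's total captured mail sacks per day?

The indifferent point is the midpoint (8+17)/2 = 12.5; post offices left of it (closer to Red at 8) go to Red, those right go to Blue.
  Westmoor at 1 (w=350) → Red
  Midtown at 3 (w=30) → Red
  Northgate at 8 (w=400) → Red
  Southcross at 9 (w=6) → Red
  Eastvale at 16 (w=4) → Blue
Red captures 786; Blue captures 4.

786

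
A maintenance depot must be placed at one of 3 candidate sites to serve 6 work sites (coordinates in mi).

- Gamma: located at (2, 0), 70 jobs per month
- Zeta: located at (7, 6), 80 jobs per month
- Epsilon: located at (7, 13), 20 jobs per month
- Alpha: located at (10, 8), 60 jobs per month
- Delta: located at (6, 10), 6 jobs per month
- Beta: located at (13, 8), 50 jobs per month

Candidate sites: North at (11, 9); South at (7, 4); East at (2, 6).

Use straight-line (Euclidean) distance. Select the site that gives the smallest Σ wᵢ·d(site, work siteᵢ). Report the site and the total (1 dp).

South, total 1485.3 mi

Total weighted distance at each candidate:
  North (11, 9): total = 1631.3
  South (7, 4): total = 1485.3
  East (2, 6): total = 2079.8
Minimum is at South with total 1485.3 mi.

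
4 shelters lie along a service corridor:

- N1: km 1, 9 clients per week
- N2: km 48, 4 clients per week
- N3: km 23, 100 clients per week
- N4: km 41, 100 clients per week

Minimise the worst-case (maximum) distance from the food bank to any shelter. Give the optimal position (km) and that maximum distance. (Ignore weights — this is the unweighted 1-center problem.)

location 24.5, max distance 23.5

The 1-center on a line is the midpoint of the two extreme points: leftmost at 1, rightmost at 48.
Optimal location = (1 + 48)/2 = 24.5; maximum distance = (48 − 1)/2 = 23.5.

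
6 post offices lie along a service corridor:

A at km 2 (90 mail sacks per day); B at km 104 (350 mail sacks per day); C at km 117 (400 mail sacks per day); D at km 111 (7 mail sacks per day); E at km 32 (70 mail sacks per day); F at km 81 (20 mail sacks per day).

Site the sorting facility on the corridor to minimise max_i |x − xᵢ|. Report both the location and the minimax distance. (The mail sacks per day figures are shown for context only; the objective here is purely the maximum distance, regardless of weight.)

The 1-center on a line is the midpoint of the two extreme points: leftmost at 2, rightmost at 117.
Optimal location = (2 + 117)/2 = 59.5; maximum distance = (117 − 2)/2 = 57.5.

location 59.5, max distance 57.5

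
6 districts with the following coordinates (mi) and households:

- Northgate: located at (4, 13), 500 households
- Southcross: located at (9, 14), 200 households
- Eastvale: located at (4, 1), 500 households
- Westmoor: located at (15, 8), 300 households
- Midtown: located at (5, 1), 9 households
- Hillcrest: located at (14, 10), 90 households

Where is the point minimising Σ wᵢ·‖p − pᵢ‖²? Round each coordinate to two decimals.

(7.26, 8.20)

The minimiser of Σwᵢ‖p−pᵢ‖² is the weighted centroid p* = (Σwᵢpᵢ)/(Σwᵢ).
Σwᵢ = 1599.
Σwᵢxᵢ = 500·4 + 200·9 + 500·4 + 300·15 + 9·5 + 90·14 = 11605.
Σwᵢyᵢ = 500·13 + 200·14 + 500·1 + 300·8 + 9·1 + 90·10 = 13109.
x* = 11605/1599 = 7.26, y* = 13109/1599 = 8.20.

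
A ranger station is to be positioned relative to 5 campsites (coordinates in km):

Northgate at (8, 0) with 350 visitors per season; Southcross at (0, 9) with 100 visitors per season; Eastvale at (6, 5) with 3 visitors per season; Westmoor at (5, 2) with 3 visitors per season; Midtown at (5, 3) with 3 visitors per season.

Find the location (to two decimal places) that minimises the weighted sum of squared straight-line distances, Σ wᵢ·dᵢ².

The minimiser of Σwᵢ‖p−pᵢ‖² is the weighted centroid p* = (Σwᵢpᵢ)/(Σwᵢ).
Σwᵢ = 459.
Σwᵢxᵢ = 350·8 + 100·0 + 3·6 + 3·5 + 3·5 = 2848.
Σwᵢyᵢ = 350·0 + 100·9 + 3·5 + 3·2 + 3·3 = 930.
x* = 2848/459 = 6.20, y* = 930/459 = 2.03.

(6.20, 2.03)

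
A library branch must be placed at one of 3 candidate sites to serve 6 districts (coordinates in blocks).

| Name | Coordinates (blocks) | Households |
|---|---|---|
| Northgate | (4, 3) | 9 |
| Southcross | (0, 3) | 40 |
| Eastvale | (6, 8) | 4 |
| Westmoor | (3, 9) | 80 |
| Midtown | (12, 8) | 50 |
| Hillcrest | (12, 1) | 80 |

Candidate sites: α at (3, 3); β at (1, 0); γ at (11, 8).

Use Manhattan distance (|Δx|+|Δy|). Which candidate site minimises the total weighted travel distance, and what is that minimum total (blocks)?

γ, total 2178 blocks

Total weighted distance at each candidate:
  α (3, 3): total = 2221
  β (1, 0): total = 3056
  γ (11, 8): total = 2178
Minimum is at γ with total 2178 blocks.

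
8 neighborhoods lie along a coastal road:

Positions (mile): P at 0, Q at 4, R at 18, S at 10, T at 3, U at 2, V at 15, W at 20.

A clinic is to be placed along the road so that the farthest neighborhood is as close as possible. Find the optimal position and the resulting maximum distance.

location 10, max distance 10

The 1-center on a line is the midpoint of the two extreme points: leftmost at 0, rightmost at 20.
Optimal location = (0 + 20)/2 = 10; maximum distance = (20 − 0)/2 = 10.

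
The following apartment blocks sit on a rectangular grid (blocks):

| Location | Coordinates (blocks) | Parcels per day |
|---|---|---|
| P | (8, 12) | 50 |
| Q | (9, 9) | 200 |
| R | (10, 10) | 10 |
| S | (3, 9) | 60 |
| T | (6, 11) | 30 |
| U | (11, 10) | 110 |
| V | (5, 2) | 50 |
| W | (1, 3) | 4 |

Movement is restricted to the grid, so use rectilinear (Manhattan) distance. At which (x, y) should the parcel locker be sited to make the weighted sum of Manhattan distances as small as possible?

Manhattan distance separates: Σwᵢ(|x−xᵢ|+|y−yᵢ|) = Σwᵢ|x−xᵢ| + Σwᵢ|y−yᵢ|, so x and y are optimised independently as 1-D weighted medians.
Total weight W = 514; half = 257.
x-coordinate, sorted with cumulative weight:
  x=1 (W, w=4) cum 4
  x=3 (S, w=60) cum 64
  x=5 (V, w=50) cum 114
  x=6 (T, w=30) cum 144
  x=8 (P, w=50) cum 194
  x=9 (Q, w=200) cum 394  ← median
  x=10 (R, w=10) cum 404
  x=11 (U, w=110) cum 514
⇒ x* = 9
y-coordinate, sorted with cumulative weight:
  y=2 (V, w=50) cum 50
  y=3 (W, w=4) cum 54
  y=9 (Q, w=200) cum 254
  y=9 (S, w=60) cum 314  ← median
  y=10 (R, w=10) cum 324
  y=10 (U, w=110) cum 434
  y=11 (T, w=30) cum 464
  y=12 (P, w=50) cum 514
⇒ y* = 9

(9, 9)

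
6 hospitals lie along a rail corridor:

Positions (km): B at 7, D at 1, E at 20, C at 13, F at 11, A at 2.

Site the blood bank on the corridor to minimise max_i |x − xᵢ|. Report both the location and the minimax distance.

location 10.5, max distance 9.5

The 1-center on a line is the midpoint of the two extreme points: leftmost at 1, rightmost at 20.
Optimal location = (1 + 20)/2 = 10.5; maximum distance = (20 − 1)/2 = 9.5.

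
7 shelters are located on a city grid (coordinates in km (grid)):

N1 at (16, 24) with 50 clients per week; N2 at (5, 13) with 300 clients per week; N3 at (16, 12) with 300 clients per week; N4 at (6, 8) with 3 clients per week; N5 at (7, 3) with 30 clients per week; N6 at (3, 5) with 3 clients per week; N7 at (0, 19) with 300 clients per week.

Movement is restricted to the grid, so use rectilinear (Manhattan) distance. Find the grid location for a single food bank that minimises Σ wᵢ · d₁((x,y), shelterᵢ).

(5, 13)

Manhattan distance separates: Σwᵢ(|x−xᵢ|+|y−yᵢ|) = Σwᵢ|x−xᵢ| + Σwᵢ|y−yᵢ|, so x and y are optimised independently as 1-D weighted medians.
Total weight W = 986; half = 493.
x-coordinate, sorted with cumulative weight:
  x=0 (N7, w=300) cum 300
  x=3 (N6, w=3) cum 303
  x=5 (N2, w=300) cum 603  ← median
  x=6 (N4, w=3) cum 606
  x=7 (N5, w=30) cum 636
  x=16 (N1, w=50) cum 686
  x=16 (N3, w=300) cum 986
⇒ x* = 5
y-coordinate, sorted with cumulative weight:
  y=3 (N5, w=30) cum 30
  y=5 (N6, w=3) cum 33
  y=8 (N4, w=3) cum 36
  y=12 (N3, w=300) cum 336
  y=13 (N2, w=300) cum 636  ← median
  y=19 (N7, w=300) cum 936
  y=24 (N1, w=50) cum 986
⇒ y* = 13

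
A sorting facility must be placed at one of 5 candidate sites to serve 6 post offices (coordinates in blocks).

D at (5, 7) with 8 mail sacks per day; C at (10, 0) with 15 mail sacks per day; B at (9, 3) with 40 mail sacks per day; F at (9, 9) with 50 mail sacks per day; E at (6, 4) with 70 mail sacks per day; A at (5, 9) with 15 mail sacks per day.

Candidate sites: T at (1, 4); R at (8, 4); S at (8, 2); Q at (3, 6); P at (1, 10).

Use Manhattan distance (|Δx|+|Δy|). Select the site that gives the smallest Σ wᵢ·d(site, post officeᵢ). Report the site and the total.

Total weighted distance at each candidate:
  T (1, 4): total = 1746
  R (8, 4): total = 778
  S (8, 2): total = 1034
  Q (3, 6): total = 1454
  P (1, 10): total = 2236
Minimum is at R with total 778 blocks.

R, total 778 blocks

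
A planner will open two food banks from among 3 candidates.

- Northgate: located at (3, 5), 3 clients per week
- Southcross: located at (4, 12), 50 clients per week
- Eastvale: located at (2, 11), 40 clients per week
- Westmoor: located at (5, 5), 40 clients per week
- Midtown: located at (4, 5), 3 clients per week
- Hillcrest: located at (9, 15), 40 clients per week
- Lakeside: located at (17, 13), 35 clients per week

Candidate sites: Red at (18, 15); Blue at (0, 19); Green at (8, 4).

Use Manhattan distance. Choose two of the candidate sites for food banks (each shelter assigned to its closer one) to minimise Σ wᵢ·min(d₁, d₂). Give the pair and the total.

Evaluate every pair (each demand assigned to the nearer of the two):
  {Red, Green}: total = 1778
  {Blue, Green}: total = 2253
  {Red, Blue}: total = 2280
Best pair: {Red, Green} with total 1778.

{Red, Green}, total 1778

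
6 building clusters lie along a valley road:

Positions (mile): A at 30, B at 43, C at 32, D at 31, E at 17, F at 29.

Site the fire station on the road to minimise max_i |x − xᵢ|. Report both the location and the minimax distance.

location 30, max distance 13

The 1-center on a line is the midpoint of the two extreme points: leftmost at 17, rightmost at 43.
Optimal location = (17 + 43)/2 = 30; maximum distance = (43 − 17)/2 = 13.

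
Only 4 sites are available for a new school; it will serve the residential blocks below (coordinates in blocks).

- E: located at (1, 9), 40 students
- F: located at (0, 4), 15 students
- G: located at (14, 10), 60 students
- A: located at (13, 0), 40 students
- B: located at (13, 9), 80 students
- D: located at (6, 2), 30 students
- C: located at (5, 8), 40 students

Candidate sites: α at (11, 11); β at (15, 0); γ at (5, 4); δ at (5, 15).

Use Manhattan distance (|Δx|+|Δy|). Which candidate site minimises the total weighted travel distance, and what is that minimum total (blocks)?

α, total 2610 blocks

Total weighted distance at each candidate:
  α (11, 11): total = 2610
  β (15, 0): total = 3875
  γ (5, 4): total = 3105
  δ (5, 15): total = 4220
Minimum is at α with total 2610 blocks.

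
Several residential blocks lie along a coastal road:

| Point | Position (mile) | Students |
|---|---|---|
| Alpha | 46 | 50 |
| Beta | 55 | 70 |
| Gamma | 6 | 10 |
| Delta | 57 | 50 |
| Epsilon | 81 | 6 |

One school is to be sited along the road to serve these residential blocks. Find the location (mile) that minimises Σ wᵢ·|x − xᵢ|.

x = 55

For a sum of weighted absolute distances on a line, the optimum is the weighted median (not the mean). Total weight W = 186; half-weight = 93.
Sort by position and accumulate weight:
  mile 6 (Gamma, w=10) → cum 10
  mile 46 (Alpha, w=50) → cum 60
  mile 55 (Beta, w=70) → cum 130  ≥ 93 → median here
  mile 57 (Delta, w=50) → cum 180
  mile 81 (Epsilon, w=6) → cum 186
Optimal location: mile 55.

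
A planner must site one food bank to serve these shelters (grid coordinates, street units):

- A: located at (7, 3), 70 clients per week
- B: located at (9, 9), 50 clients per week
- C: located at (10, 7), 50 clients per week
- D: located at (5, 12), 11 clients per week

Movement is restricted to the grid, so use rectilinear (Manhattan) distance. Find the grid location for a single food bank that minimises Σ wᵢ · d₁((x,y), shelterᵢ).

(9, 7)

Manhattan distance separates: Σwᵢ(|x−xᵢ|+|y−yᵢ|) = Σwᵢ|x−xᵢ| + Σwᵢ|y−yᵢ|, so x and y are optimised independently as 1-D weighted medians.
Total weight W = 181; half = 90.5.
x-coordinate, sorted with cumulative weight:
  x=5 (D, w=11) cum 11
  x=7 (A, w=70) cum 81
  x=9 (B, w=50) cum 131  ← median
  x=10 (C, w=50) cum 181
⇒ x* = 9
y-coordinate, sorted with cumulative weight:
  y=3 (A, w=70) cum 70
  y=7 (C, w=50) cum 120  ← median
  y=9 (B, w=50) cum 170
  y=12 (D, w=11) cum 181
⇒ y* = 7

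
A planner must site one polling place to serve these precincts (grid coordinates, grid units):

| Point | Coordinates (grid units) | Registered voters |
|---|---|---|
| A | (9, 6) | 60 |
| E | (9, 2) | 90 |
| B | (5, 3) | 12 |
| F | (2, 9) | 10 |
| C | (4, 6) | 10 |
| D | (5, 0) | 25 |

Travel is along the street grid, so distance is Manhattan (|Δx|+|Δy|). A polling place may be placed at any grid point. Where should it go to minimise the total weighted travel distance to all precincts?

Manhattan distance separates: Σwᵢ(|x−xᵢ|+|y−yᵢ|) = Σwᵢ|x−xᵢ| + Σwᵢ|y−yᵢ|, so x and y are optimised independently as 1-D weighted medians.
Total weight W = 207; half = 103.5.
x-coordinate, sorted with cumulative weight:
  x=2 (F, w=10) cum 10
  x=4 (C, w=10) cum 20
  x=5 (B, w=12) cum 32
  x=5 (D, w=25) cum 57
  x=9 (A, w=60) cum 117  ← median
  x=9 (E, w=90) cum 207
⇒ x* = 9
y-coordinate, sorted with cumulative weight:
  y=0 (D, w=25) cum 25
  y=2 (E, w=90) cum 115  ← median
  y=3 (B, w=12) cum 127
  y=6 (A, w=60) cum 187
  y=6 (C, w=10) cum 197
  y=9 (F, w=10) cum 207
⇒ y* = 2

(9, 2)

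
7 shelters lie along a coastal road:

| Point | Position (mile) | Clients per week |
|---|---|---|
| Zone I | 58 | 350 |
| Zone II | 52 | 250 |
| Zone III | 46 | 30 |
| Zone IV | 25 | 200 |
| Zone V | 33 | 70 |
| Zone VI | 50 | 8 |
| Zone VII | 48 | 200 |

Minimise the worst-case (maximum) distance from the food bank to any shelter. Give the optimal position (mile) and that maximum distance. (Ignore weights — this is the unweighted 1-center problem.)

location 41.5, max distance 16.5

The 1-center on a line is the midpoint of the two extreme points: leftmost at 25, rightmost at 58.
Optimal location = (25 + 58)/2 = 41.5; maximum distance = (58 − 25)/2 = 16.5.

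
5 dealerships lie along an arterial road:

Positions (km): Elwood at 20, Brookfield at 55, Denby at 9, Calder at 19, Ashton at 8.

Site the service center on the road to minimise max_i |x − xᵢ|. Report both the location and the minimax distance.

location 31.5, max distance 23.5

The 1-center on a line is the midpoint of the two extreme points: leftmost at 8, rightmost at 55.
Optimal location = (8 + 55)/2 = 31.5; maximum distance = (55 − 8)/2 = 23.5.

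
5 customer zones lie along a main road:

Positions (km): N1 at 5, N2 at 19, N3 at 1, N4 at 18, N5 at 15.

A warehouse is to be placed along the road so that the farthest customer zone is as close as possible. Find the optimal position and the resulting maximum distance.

location 10, max distance 9

The 1-center on a line is the midpoint of the two extreme points: leftmost at 1, rightmost at 19.
Optimal location = (1 + 19)/2 = 10; maximum distance = (19 − 1)/2 = 9.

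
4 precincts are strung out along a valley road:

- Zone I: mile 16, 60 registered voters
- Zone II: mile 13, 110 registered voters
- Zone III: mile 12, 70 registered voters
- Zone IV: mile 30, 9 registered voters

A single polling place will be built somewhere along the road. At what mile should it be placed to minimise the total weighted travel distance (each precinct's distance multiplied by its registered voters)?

x = 13

For a sum of weighted absolute distances on a line, the optimum is the weighted median (not the mean). Total weight W = 249; half-weight = 124.5.
Sort by position and accumulate weight:
  mile 12 (Zone III, w=70) → cum 70
  mile 13 (Zone II, w=110) → cum 180  ≥ 124.5 → median here
  mile 16 (Zone I, w=60) → cum 240
  mile 30 (Zone IV, w=9) → cum 249
Optimal location: mile 13.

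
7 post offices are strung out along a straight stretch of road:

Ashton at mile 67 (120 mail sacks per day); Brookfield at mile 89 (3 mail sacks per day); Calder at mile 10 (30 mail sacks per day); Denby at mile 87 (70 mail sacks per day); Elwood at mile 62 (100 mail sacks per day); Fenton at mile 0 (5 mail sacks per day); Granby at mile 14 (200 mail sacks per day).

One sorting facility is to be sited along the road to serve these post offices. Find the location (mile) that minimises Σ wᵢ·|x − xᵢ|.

For a sum of weighted absolute distances on a line, the optimum is the weighted median (not the mean). Total weight W = 528; half-weight = 264.
Sort by position and accumulate weight:
  mile 0 (Fenton, w=5) → cum 5
  mile 10 (Calder, w=30) → cum 35
  mile 14 (Granby, w=200) → cum 235
  mile 62 (Elwood, w=100) → cum 335  ≥ 264 → median here
  mile 67 (Ashton, w=120) → cum 455
  mile 87 (Denby, w=70) → cum 525
  mile 89 (Brookfield, w=3) → cum 528
Optimal location: mile 62.

x = 62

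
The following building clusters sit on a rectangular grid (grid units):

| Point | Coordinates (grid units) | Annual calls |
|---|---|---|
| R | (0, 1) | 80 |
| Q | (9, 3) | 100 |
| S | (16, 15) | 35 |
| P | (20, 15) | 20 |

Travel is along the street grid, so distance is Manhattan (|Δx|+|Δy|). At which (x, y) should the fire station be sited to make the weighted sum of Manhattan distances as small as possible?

(9, 3)

Manhattan distance separates: Σwᵢ(|x−xᵢ|+|y−yᵢ|) = Σwᵢ|x−xᵢ| + Σwᵢ|y−yᵢ|, so x and y are optimised independently as 1-D weighted medians.
Total weight W = 235; half = 117.5.
x-coordinate, sorted with cumulative weight:
  x=0 (R, w=80) cum 80
  x=9 (Q, w=100) cum 180  ← median
  x=16 (S, w=35) cum 215
  x=20 (P, w=20) cum 235
⇒ x* = 9
y-coordinate, sorted with cumulative weight:
  y=1 (R, w=80) cum 80
  y=3 (Q, w=100) cum 180  ← median
  y=15 (S, w=35) cum 215
  y=15 (P, w=20) cum 235
⇒ y* = 3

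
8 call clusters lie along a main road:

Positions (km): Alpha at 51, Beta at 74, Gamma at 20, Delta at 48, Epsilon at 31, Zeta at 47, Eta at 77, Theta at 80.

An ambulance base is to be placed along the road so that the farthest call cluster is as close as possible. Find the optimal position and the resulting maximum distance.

location 50, max distance 30

The 1-center on a line is the midpoint of the two extreme points: leftmost at 20, rightmost at 80.
Optimal location = (20 + 80)/2 = 50; maximum distance = (80 − 20)/2 = 30.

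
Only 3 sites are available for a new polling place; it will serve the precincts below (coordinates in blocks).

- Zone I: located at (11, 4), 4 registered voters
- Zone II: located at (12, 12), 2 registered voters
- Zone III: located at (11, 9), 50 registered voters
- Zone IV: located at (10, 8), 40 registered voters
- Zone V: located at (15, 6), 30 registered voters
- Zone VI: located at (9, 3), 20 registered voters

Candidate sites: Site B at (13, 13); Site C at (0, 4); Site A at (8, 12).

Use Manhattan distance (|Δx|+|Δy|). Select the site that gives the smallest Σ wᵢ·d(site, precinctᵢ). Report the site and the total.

Total weighted distance at each candidate:
  Site B (13, 13): total = 1218
  Site C (0, 4): total = 2154
  Site A (8, 12): total = 1182
Minimum is at Site A with total 1182 blocks.

Site A, total 1182 blocks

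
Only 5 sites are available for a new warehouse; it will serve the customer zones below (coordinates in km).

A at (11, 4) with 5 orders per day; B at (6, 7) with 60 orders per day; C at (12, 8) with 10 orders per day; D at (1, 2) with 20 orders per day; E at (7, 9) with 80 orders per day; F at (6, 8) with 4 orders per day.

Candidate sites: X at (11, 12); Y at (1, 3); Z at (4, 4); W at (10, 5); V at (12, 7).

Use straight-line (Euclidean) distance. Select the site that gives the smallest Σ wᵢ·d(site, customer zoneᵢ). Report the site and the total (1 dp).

Z, total 897.3 km

Total weighted distance at each candidate:
  X (11, 12): total = 1214.0
  Y (1, 3): total = 1282.4
  Z (4, 4): total = 897.3
  W (10, 5): total = 921.2
  V (12, 7): total = 1082.6
Minimum is at Z with total 897.3 km.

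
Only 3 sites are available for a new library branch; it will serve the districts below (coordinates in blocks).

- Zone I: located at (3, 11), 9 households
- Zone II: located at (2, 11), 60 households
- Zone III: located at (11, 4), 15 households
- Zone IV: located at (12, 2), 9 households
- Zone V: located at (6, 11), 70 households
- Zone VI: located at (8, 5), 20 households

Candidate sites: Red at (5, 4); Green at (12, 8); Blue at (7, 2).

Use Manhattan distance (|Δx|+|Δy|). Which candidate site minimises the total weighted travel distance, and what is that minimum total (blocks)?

Total weighted distance at each candidate:
  Red (5, 4): total = 1492
  Green (12, 8): total = 1787
  Blue (7, 2): total = 1872
Minimum is at Red with total 1492 blocks.

Red, total 1492 blocks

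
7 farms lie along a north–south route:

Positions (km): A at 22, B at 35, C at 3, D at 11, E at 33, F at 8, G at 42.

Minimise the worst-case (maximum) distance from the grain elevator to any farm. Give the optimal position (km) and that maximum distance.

location 22.5, max distance 19.5

The 1-center on a line is the midpoint of the two extreme points: leftmost at 3, rightmost at 42.
Optimal location = (3 + 42)/2 = 22.5; maximum distance = (42 − 3)/2 = 19.5.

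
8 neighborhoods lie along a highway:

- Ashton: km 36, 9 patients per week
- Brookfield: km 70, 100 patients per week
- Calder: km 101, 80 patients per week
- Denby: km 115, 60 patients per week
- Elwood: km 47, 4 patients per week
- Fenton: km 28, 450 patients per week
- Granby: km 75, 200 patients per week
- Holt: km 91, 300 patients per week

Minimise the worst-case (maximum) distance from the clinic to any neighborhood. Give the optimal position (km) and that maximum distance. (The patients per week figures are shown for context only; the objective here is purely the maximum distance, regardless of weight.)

location 71.5, max distance 43.5

The 1-center on a line is the midpoint of the two extreme points: leftmost at 28, rightmost at 115.
Optimal location = (28 + 115)/2 = 71.5; maximum distance = (115 − 28)/2 = 43.5.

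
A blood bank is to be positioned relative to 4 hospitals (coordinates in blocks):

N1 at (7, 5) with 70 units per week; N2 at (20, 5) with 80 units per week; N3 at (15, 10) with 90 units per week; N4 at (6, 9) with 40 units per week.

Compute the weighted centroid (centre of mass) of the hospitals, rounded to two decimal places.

The minimiser of Σwᵢ‖p−pᵢ‖² is the weighted centroid p* = (Σwᵢpᵢ)/(Σwᵢ).
Σwᵢ = 280.
Σwᵢxᵢ = 70·7 + 80·20 + 90·15 + 40·6 = 3680.
Σwᵢyᵢ = 70·5 + 80·5 + 90·10 + 40·9 = 2010.
x* = 3680/280 = 13.14, y* = 2010/280 = 7.18.

(13.14, 7.18)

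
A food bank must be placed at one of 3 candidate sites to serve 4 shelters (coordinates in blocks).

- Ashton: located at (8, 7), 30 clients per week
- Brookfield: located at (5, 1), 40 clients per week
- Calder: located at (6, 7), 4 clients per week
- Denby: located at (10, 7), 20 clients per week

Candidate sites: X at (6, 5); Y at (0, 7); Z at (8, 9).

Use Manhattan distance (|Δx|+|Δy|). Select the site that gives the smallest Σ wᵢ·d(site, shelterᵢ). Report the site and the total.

Total weighted distance at each candidate:
  X (6, 5): total = 448
  Y (0, 7): total = 904
  Z (8, 9): total = 596
Minimum is at X with total 448 blocks.

X, total 448 blocks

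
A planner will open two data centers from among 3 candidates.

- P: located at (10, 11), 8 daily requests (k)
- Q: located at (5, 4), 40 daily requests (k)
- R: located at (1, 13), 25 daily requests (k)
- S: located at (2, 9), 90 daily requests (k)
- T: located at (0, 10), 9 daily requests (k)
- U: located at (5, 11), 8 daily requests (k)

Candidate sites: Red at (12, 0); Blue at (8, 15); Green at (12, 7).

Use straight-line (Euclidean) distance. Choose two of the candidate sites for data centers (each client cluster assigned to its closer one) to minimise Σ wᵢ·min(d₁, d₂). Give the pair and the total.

{Blue, Green}, total 1411.0

Evaluate every pair (each demand assigned to the nearer of the two):
  {Blue, Green}: total = 1411.0
  {Red, Blue}: total = 1428.9
  {Red, Green}: total = 1747.3
Best pair: {Blue, Green} with total 1411.0.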